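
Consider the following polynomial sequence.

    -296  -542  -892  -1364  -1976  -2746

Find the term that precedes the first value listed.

First differences: -246  -350  -472  -612  -770
Second differences: -104  -122  -140  -158
Third differences: -18  -18  -18
The third differences are constant at -18.
Work back: -104 + 18 = -86;  -246 + 86 = -160;  -296 + 160 = -136

-136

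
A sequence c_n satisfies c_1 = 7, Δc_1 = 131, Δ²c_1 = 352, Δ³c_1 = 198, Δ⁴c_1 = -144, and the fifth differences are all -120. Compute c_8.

Build the table forward from the leading diagonal:
Δ⁵: -120, -120, -120, -120, -120, -120, -120, -120
Δ⁴: -144, -264, -384, -504, -624, -744, -864, -984
Δ³: 198, 54, -210, -594, -1098, -1722, -2466, -3330
Δ²: 352, 550, 604, 394, -200, -1298, -3020, -5486
Δ: 131, 483, 1033, 1637, 2031, 1831, 533, -2487
c: 7, 138, 621, 1654, 3291, 5322, 7153, 7686

7686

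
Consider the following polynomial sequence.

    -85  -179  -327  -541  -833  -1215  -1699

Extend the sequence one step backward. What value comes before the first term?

-33

D1: -94  -148  -214  -292  -382  -484
D2: -54  -66  -78  -90  -102
D3: -12  -12  -12  -12
The third differences are constant at -12.
Work back: -54 + 12 = -42;  -94 + 42 = -52;  -85 + 52 = -33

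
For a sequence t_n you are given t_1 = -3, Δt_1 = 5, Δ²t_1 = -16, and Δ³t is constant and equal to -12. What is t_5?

-127

Build the table forward from the leading diagonal:
Third differences: -12, -12, -12, -12, -12
Second differences: -16, -28, -40, -52, -64
First differences: 5, -11, -39, -79, -131
t: -3, 2, -9, -48, -127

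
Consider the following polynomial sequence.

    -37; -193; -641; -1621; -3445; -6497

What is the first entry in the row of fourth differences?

D1: -156, -448, -980, -1824, -3052
D2: -292, -532, -844, -1228
D3: -240, -312, -384
D4: -72, -72

-72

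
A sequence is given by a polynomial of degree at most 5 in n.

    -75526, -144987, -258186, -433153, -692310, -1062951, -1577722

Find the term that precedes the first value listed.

-35685

First differences: -69461  -113199  -174967  -259157  -370641  -514771
Second differences: -43738  -61768  -84190  -111484  -144130
Third differences: -18030  -22422  -27294  -32646
Fourth differences: -4392  -4872  -5352
Fifth differences: -480  -480
The fifth differences are constant at -480.
Work back: -4392 + 480 = -3912;  -18030 + 3912 = -14118;  -43738 + 14118 = -29620;  -69461 + 29620 = -39841;  -75526 + 39841 = -35685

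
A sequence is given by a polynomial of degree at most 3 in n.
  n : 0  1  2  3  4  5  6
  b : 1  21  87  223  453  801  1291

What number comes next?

1947

D1: 20, 66, 136, 230, 348, 490
D2: 46, 70, 94, 118, 142
D3: 24, 24, 24, 24
The third differences are constant (24).
142 + 24 = 166;  490 + 166 = 656;  1291 + 656 = 1947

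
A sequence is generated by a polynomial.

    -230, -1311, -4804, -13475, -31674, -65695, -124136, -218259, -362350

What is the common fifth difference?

D1: -1081, -3493, -8671, -18199, -34021, -58441, -94123, -144091
D2: -2412, -5178, -9528, -15822, -24420, -35682, -49968
D3: -2766, -4350, -6294, -8598, -11262, -14286
D4: -1584, -1944, -2304, -2664, -3024
D5: -360, -360, -360, -360

-360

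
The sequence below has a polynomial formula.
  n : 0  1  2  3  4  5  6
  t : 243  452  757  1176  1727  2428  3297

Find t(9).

7092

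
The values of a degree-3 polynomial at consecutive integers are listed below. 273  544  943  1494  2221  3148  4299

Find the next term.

Δ: 271  399  551  727  927  1151
Δ²: 128  152  176  200  224
Δ³: 24  24  24  24
Third differences constant at 24.
224 + 24 = 248;  1151 + 248 = 1399;  4299 + 1399 = 5698

5698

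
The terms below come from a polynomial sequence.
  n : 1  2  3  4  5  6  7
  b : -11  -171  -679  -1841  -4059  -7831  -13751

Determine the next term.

-22509

First differences: -160, -508, -1162, -2218, -3772, -5920
Second differences: -348, -654, -1056, -1554, -2148
Third differences: -306, -402, -498, -594
Fourth differences: -96, -96, -96
Constant fourth difference = -96, so extend:
-594 − 96 = -690;  -2148 − 690 = -2838;  -5920 − 2838 = -8758;  -13751 − 8758 = -22509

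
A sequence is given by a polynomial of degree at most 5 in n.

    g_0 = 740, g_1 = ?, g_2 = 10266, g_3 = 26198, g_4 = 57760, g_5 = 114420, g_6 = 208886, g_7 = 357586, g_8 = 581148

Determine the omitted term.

Using the last 7 terms:
Δ: 15932, 31562, 56660, 94466, 148700, 223562
Δ²: 15630, 25098, 37806, 54234, 74862
Δ³: 9468, 12708, 16428, 20628
Δ⁴: 3240, 3720, 4200
Δ⁵: 480, 480
Constant fifth difference = 480.
Extend backward: 3240 − 480 = 2760;  9468 − 2760 = 6708;  15630 − 6708 = 8922;  15932 − 8922 = 7010;  10266 − 7010 = 3256

3256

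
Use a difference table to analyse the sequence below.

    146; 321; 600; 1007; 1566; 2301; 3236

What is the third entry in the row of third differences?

24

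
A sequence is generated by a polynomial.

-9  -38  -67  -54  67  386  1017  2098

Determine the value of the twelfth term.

14522

D1: -29  -29  13  121  319  631  1081
D2: 0  42  108  198  312  450
D3: 42  66  90  114  138
D4: 24  24  24  24
The fourth differences are constant (24).
138 + 24 = 162;  450 + 162 = 612;  1081 + 612 = 1693;  2098 + 1693 = 3791
162 + 24 = 186;  612 + 186 = 798;  1693 + 798 = 2491;  3791 + 2491 = 6282
186 + 24 = 210;  798 + 210 = 1008;  2491 + 1008 = 3499;  6282 + 3499 = 9781
210 + 24 = 234;  1008 + 234 = 1242;  3499 + 1242 = 4741;  9781 + 4741 = 14522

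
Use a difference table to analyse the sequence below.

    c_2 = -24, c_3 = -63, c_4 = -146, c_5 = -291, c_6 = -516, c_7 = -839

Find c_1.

First differences: -39  -83  -145  -225  -323
Second differences: -44  -62  -80  -98
Third differences: -18  -18  -18
The third differences are constant at -18.
Work back: -44 + 18 = -26;  -39 + 26 = -13;  -24 + 13 = -11

-11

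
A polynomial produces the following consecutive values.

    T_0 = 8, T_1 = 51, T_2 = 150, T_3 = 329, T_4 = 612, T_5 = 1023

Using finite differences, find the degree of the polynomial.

First differences: 43, 99, 179, 283, 411
Second differences: 56, 80, 104, 128
Third differences: 24, 24, 24
The third differences are constant, so the polynomial has degree 3.

3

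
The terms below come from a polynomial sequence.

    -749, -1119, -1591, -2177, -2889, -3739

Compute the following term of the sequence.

-4739

First differences: -370, -472, -586, -712, -850
Second differences: -102, -114, -126, -138
Third differences: -12, -12, -12
Constant third difference = -12, so extend:
-138 − 12 = -150;  -850 − 150 = -1000;  -3739 − 1000 = -4739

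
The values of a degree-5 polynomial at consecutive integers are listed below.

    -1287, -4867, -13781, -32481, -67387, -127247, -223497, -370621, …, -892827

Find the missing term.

Using the first 8 terms:
First differences: -3580, -8914, -18700, -34906, -59860, -96250, -147124
Second differences: -5334, -9786, -16206, -24954, -36390, -50874
Third differences: -4452, -6420, -8748, -11436, -14484
Fourth differences: -1968, -2328, -2688, -3048
Fifth differences: -360, -360, -360
Constant fifth difference = -360.
Extend forward: -3048 − 360 = -3408;  -14484 − 3408 = -17892;  -50874 − 17892 = -68766;  -147124 − 68766 = -215890;  -370621 − 215890 = -586511

-586511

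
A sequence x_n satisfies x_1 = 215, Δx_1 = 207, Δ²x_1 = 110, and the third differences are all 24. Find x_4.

1190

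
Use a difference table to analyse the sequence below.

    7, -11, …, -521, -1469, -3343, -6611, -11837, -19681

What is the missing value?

-127

Using the last 6 terms:
First differences: -948  -1874  -3268  -5226  -7844
Second differences: -926  -1394  -1958  -2618
Third differences: -468  -564  -660
Fourth differences: -96  -96
Constant fourth difference = -96.
Extend backward: -468 + 96 = -372;  -926 + 372 = -554;  -948 + 554 = -394;  -521 + 394 = -127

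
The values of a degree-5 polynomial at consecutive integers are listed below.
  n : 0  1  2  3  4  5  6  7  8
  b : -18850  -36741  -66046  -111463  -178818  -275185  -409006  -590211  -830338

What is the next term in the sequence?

-1142653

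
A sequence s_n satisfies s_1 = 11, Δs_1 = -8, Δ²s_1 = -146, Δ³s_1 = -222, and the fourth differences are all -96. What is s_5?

-1881

Build the table forward from the leading diagonal:
D4: -96, -96, -96, -96, -96
D3: -222, -318, -414, -510, -606
D2: -146, -368, -686, -1100, -1610
D1: -8, -154, -522, -1208, -2308
s: 11, 3, -151, -673, -1881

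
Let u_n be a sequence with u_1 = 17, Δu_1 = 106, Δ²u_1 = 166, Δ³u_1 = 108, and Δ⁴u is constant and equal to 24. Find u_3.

395

Build the table forward from the leading diagonal:
Δ⁴: 24  24  24
Δ³: 108  132  156
Δ²: 166  274  406
Δ: 106  272  546
u: 17  123  395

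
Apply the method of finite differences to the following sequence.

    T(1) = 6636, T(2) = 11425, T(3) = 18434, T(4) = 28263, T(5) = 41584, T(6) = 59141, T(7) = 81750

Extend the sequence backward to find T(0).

3539

First differences: 4789  7009  9829  13321  17557  22609
Second differences: 2220  2820  3492  4236  5052
Third differences: 600  672  744  816
Fourth differences: 72  72  72
The fourth differences are constant at 72.
Work back: 600 − 72 = 528;  2220 − 528 = 1692;  4789 − 1692 = 3097;  6636 − 3097 = 3539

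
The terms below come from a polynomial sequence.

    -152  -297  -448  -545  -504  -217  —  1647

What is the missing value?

Using the first 6 terms:
Δ: -145, -151, -97, 41, 287
Δ²: -6, 54, 138, 246
Δ³: 60, 84, 108
Δ⁴: 24, 24
Constant fourth difference = 24.
Extend forward: 108 + 24 = 132;  246 + 132 = 378;  287 + 378 = 665;  -217 + 665 = 448

448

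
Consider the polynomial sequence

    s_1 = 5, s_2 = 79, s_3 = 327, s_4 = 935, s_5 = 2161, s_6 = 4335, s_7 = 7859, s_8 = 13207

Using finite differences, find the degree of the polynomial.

74, 248, 608, 1226, 2174, 3524, 5348
174, 360, 618, 948, 1350, 1824
186, 258, 330, 402, 474
72, 72, 72, 72
The fourth differences are constant, so the polynomial has degree 4.

4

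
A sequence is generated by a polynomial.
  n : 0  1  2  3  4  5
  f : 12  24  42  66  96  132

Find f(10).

402

First differences: 12, 18, 24, 30, 36
Second differences: 6, 6, 6, 6
Constant second difference = 6, so extend:
36 + 6 = 42;  132 + 42 = 174
42 + 6 = 48;  174 + 48 = 222
48 + 6 = 54;  222 + 54 = 276
54 + 6 = 60;  276 + 60 = 336
60 + 6 = 66;  336 + 66 = 402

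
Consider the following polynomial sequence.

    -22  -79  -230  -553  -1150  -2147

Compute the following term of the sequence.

First differences: -57, -151, -323, -597, -997
Second differences: -94, -172, -274, -400
Third differences: -78, -102, -126
Fourth differences: -24, -24
Fourth differences constant at -24.
-126 − 24 = -150;  -400 − 150 = -550;  -997 − 550 = -1547;  -2147 − 1547 = -3694

-3694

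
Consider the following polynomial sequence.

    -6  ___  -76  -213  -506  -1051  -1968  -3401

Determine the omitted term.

Using the last 6 terms:
-137  -293  -545  -917  -1433
-156  -252  -372  -516
-96  -120  -144
-24  -24
Constant fourth difference = -24.
Extend backward: -96 + 24 = -72;  -156 + 72 = -84;  -137 + 84 = -53;  -76 + 53 = -23

-23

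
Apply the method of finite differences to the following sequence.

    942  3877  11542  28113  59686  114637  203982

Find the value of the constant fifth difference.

First differences: 2935, 7665, 16571, 31573, 54951, 89345
Second differences: 4730, 8906, 15002, 23378, 34394
Third differences: 4176, 6096, 8376, 11016
Fourth differences: 1920, 2280, 2640
Fifth differences: 360, 360

360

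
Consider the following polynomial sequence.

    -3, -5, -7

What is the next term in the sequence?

-9

Δ: -2 , -2
The first differences are constant (-2).
-7 − 2 = -9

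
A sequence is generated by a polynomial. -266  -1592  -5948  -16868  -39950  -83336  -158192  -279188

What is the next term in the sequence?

D1: -1326, -4356, -10920, -23082, -43386, -74856, -120996
D2: -3030, -6564, -12162, -20304, -31470, -46140
D3: -3534, -5598, -8142, -11166, -14670
D4: -2064, -2544, -3024, -3504
D5: -480, -480, -480
The fifth differences are constant (-480).
-3504 − 480 = -3984;  -14670 − 3984 = -18654;  -46140 − 18654 = -64794;  -120996 − 64794 = -185790;  -279188 − 185790 = -464978

-464978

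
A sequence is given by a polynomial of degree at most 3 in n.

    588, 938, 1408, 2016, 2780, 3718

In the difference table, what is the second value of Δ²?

Δ: 350, 470, 608, 764, 938
Δ²: 120, 138, 156, 174
Δ³: 18, 18, 18

138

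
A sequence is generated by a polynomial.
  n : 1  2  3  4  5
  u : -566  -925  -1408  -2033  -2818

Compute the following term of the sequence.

First differences: -359, -483, -625, -785
Second differences: -124, -142, -160
Third differences: -18, -18
Third differences constant at -18.
-160 − 18 = -178;  -785 − 178 = -963;  -2818 − 963 = -3781

-3781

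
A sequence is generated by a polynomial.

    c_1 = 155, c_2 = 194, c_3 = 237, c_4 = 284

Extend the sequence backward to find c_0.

First differences: 39, 43, 47
Second differences: 4, 4
The second differences are constant at 4.
Work back: 39 − 4 = 35;  155 − 35 = 120

120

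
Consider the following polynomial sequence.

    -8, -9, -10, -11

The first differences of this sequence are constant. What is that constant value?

-1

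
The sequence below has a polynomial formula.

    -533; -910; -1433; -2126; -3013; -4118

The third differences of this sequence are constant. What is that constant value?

Δ: -377, -523, -693, -887, -1105
Δ²: -146, -170, -194, -218
Δ³: -24, -24, -24

-24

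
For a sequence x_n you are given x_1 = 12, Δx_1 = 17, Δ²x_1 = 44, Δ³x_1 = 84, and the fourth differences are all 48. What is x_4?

Build the table forward from the leading diagonal:
Fourth differences: 48, 48, 48, 48
Third differences: 84, 132, 180, 228
Second differences: 44, 128, 260, 440
First differences: 17, 61, 189, 449
x: 12, 29, 90, 279

279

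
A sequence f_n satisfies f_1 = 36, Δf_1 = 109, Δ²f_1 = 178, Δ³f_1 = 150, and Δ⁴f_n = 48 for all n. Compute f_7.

7080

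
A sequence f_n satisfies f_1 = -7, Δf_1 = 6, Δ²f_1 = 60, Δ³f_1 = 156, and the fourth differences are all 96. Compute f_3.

Build the table forward from the leading diagonal:
D4: 96  96  96
D3: 156  252  348
D2: 60  216  468
D1: 6  66  282
f: -7  -1  65

65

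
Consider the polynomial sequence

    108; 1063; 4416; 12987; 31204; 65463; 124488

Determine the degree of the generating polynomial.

5

Δ: 955, 3353, 8571, 18217, 34259, 59025
Δ²: 2398, 5218, 9646, 16042, 24766
Δ³: 2820, 4428, 6396, 8724
Δ⁴: 1608, 1968, 2328
Δ⁵: 360, 360
The fifth differences are constant, so the polynomial has degree 5.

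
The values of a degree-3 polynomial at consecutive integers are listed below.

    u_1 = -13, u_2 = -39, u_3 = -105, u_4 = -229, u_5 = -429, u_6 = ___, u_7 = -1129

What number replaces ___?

Using the first 5 terms:
Δ: -26, -66, -124, -200
Δ²: -40, -58, -76
Δ³: -18, -18
Constant third difference = -18.
Extend forward: -76 − 18 = -94;  -200 − 94 = -294;  -429 − 294 = -723

-723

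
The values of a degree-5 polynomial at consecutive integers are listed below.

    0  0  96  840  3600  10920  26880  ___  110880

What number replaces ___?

57456

Using the first 7 terms:
First differences: 0  96  744  2760  7320  15960
Second differences: 96  648  2016  4560  8640
Third differences: 552  1368  2544  4080
Fourth differences: 816  1176  1536
Fifth differences: 360  360
Constant fifth difference = 360.
Extend forward: 1536 + 360 = 1896;  4080 + 1896 = 5976;  8640 + 5976 = 14616;  15960 + 14616 = 30576;  26880 + 30576 = 57456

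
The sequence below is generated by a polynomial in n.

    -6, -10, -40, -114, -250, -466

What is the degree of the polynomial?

3

First differences: -4, -30, -74, -136, -216
Second differences: -26, -44, -62, -80
Third differences: -18, -18, -18
The third differences are constant, so the polynomial has degree 3.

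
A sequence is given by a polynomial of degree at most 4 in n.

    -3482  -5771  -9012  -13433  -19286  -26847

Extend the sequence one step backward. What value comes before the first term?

-1941

D1: -2289  -3241  -4421  -5853  -7561
D2: -952  -1180  -1432  -1708
D3: -228  -252  -276
D4: -24  -24
The fourth differences are constant at -24.
Work back: -228 + 24 = -204;  -952 + 204 = -748;  -2289 + 748 = -1541;  -3482 + 1541 = -1941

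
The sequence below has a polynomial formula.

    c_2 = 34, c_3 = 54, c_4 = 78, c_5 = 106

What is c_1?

18

D1: 20  24  28
D2: 4  4
The second differences are constant at 4.
Work back: 20 − 4 = 16;  34 − 16 = 18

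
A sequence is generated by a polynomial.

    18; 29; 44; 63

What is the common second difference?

D1: 11, 15, 19
D2: 4, 4

4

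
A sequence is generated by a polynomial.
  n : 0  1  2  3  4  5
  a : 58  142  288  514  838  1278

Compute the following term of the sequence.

1852

D1: 84  146  226  324  440
D2: 62  80  98  116
D3: 18  18  18
Constant third difference = 18, so extend:
116 + 18 = 134;  440 + 134 = 574;  1278 + 574 = 1852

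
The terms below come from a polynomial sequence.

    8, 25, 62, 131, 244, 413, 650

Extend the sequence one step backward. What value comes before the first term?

Δ: 17  37  69  113  169  237
Δ²: 20  32  44  56  68
Δ³: 12  12  12  12
The third differences are constant at 12.
Work back: 20 − 12 = 8;  17 − 8 = 9;  8 − 9 = -1

-1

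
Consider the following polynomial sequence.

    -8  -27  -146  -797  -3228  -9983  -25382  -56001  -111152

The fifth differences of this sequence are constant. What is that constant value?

Δ: -19, -119, -651, -2431, -6755, -15399, -30619, -55151
Δ²: -100, -532, -1780, -4324, -8644, -15220, -24532
Δ³: -432, -1248, -2544, -4320, -6576, -9312
Δ⁴: -816, -1296, -1776, -2256, -2736
Δ⁵: -480, -480, -480, -480

-480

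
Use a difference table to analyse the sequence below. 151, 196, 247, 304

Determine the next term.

367

45  51  57
6  6
The second differences are constant (6).
57 + 6 = 63;  304 + 63 = 367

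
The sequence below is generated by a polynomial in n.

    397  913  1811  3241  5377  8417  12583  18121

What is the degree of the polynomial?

516, 898, 1430, 2136, 3040, 4166, 5538
382, 532, 706, 904, 1126, 1372
150, 174, 198, 222, 246
24, 24, 24, 24
The fourth differences are constant, so the polynomial has degree 4.

4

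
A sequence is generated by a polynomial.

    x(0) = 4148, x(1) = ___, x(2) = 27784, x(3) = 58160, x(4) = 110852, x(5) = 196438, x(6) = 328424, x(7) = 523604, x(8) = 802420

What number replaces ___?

Using the last 7 terms:
D1: 30376, 52692, 85586, 131986, 195180, 278816
D2: 22316, 32894, 46400, 63194, 83636
D3: 10578, 13506, 16794, 20442
D4: 2928, 3288, 3648
D5: 360, 360
Constant fifth difference = 360.
Extend backward: 2928 − 360 = 2568;  10578 − 2568 = 8010;  22316 − 8010 = 14306;  30376 − 14306 = 16070;  27784 − 16070 = 11714

11714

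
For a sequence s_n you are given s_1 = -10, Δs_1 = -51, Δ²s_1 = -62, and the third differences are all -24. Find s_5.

Build the table forward from the leading diagonal:
Third differences: -24, -24, -24, -24, -24
Second differences: -62, -86, -110, -134, -158
First differences: -51, -113, -199, -309, -443
s: -10, -61, -174, -373, -682

-682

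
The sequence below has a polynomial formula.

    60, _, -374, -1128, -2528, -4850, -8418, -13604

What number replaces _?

Using the last 6 terms:
D1: -754  -1400  -2322  -3568  -5186
D2: -646  -922  -1246  -1618
D3: -276  -324  -372
D4: -48  -48
Constant fourth difference = -48.
Extend backward: -276 + 48 = -228;  -646 + 228 = -418;  -754 + 418 = -336;  -374 + 336 = -38

-38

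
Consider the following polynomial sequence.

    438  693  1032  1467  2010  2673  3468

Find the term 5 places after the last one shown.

9843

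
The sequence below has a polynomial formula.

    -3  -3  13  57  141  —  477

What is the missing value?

277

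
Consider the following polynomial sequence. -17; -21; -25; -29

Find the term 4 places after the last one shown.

-45

Δ: -4  -4  -4
The first differences are constant (-4).
-29 − 4 = -33
-33 − 4 = -37
-37 − 4 = -41
-41 − 4 = -45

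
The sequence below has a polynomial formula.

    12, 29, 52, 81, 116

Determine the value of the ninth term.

316

D1: 17, 23, 29, 35
D2: 6, 6, 6
Second differences constant at 6.
35 + 6 = 41;  116 + 41 = 157
41 + 6 = 47;  157 + 47 = 204
47 + 6 = 53;  204 + 53 = 257
53 + 6 = 59;  257 + 59 = 316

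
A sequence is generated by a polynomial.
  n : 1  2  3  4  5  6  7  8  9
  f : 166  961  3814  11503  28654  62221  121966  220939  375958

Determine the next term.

608089

Δ: 795, 2853, 7689, 17151, 33567, 59745, 98973, 155019
Δ²: 2058, 4836, 9462, 16416, 26178, 39228, 56046
Δ³: 2778, 4626, 6954, 9762, 13050, 16818
Δ⁴: 1848, 2328, 2808, 3288, 3768
Δ⁵: 480, 480, 480, 480
The fifth differences are constant (480).
3768 + 480 = 4248;  16818 + 4248 = 21066;  56046 + 21066 = 77112;  155019 + 77112 = 232131;  375958 + 232131 = 608089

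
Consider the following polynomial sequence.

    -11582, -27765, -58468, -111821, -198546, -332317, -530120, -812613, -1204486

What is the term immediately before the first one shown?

D1: -16183  -30703  -53353  -86725  -133771  -197803  -282493  -391873
D2: -14520  -22650  -33372  -47046  -64032  -84690  -109380
D3: -8130  -10722  -13674  -16986  -20658  -24690
D4: -2592  -2952  -3312  -3672  -4032
D5: -360  -360  -360  -360
The fifth differences are constant at -360.
Work back: -2592 + 360 = -2232;  -8130 + 2232 = -5898;  -14520 + 5898 = -8622;  -16183 + 8622 = -7561;  -11582 + 7561 = -4021

-4021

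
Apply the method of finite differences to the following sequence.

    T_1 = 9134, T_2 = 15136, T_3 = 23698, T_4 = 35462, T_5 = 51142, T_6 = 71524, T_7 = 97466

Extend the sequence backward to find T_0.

Δ: 6002, 8562, 11764, 15680, 20382, 25942
Δ²: 2560, 3202, 3916, 4702, 5560
Δ³: 642, 714, 786, 858
Δ⁴: 72, 72, 72
The fourth differences are constant at 72.
Work back: 642 − 72 = 570;  2560 − 570 = 1990;  6002 − 1990 = 4012;  9134 − 4012 = 5122

5122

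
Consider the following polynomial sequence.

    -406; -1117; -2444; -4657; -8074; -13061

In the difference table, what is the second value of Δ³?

Δ: -711, -1327, -2213, -3417, -4987
Δ²: -616, -886, -1204, -1570
Δ³: -270, -318, -366
Δ⁴: -48, -48

-318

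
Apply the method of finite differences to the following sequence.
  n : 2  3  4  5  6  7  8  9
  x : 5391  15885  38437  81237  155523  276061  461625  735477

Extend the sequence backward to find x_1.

D1: 10494  22552  42800  74286  120538  185564  273852
D2: 12058  20248  31486  46252  65026  88288
D3: 8190  11238  14766  18774  23262
D4: 3048  3528  4008  4488
D5: 480  480  480
The fifth differences are constant at 480.
Work back: 3048 − 480 = 2568;  8190 − 2568 = 5622;  12058 − 5622 = 6436;  10494 − 6436 = 4058;  5391 − 4058 = 1333

1333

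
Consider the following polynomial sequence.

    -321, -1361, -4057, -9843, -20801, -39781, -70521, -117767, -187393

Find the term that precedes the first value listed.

Δ: -1040  -2696  -5786  -10958  -18980  -30740  -47246  -69626
Δ²: -1656  -3090  -5172  -8022  -11760  -16506  -22380
Δ³: -1434  -2082  -2850  -3738  -4746  -5874
Δ⁴: -648  -768  -888  -1008  -1128
Δ⁵: -120  -120  -120  -120
The fifth differences are constant at -120.
Work back: -648 + 120 = -528;  -1434 + 528 = -906;  -1656 + 906 = -750;  -1040 + 750 = -290;  -321 + 290 = -31

-31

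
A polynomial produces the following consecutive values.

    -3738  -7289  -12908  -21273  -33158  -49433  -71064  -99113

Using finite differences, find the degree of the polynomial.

Δ: -3551, -5619, -8365, -11885, -16275, -21631, -28049
Δ²: -2068, -2746, -3520, -4390, -5356, -6418
Δ³: -678, -774, -870, -966, -1062
Δ⁴: -96, -96, -96, -96
The fourth differences are constant, so the polynomial has degree 4.

4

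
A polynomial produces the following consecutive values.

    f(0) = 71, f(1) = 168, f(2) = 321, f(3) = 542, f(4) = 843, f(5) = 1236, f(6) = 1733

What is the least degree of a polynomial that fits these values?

3

First differences: 97, 153, 221, 301, 393, 497
Second differences: 56, 68, 80, 92, 104
Third differences: 12, 12, 12, 12
The third differences are constant, so the polynomial has degree 3.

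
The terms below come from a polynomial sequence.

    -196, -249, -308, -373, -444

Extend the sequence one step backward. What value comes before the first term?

-149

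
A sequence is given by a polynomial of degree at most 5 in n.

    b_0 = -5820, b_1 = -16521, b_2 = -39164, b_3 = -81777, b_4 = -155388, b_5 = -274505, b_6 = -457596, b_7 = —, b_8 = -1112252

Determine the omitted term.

-727569

Using the first 7 terms:
First differences: -10701  -22643  -42613  -73611  -119117  -183091
Second differences: -11942  -19970  -30998  -45506  -63974
Third differences: -8028  -11028  -14508  -18468
Fourth differences: -3000  -3480  -3960
Fifth differences: -480  -480
Constant fifth difference = -480.
Extend forward: -3960 − 480 = -4440;  -18468 − 4440 = -22908;  -63974 − 22908 = -86882;  -183091 − 86882 = -269973;  -457596 − 269973 = -727569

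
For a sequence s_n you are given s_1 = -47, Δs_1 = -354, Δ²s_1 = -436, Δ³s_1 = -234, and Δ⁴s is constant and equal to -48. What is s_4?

-2651

Build the table forward from the leading diagonal:
D4: -48  -48  -48  -48
D3: -234  -282  -330  -378
D2: -436  -670  -952  -1282
D1: -354  -790  -1460  -2412
s: -47  -401  -1191  -2651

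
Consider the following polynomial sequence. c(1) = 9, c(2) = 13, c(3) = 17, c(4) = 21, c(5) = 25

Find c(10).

45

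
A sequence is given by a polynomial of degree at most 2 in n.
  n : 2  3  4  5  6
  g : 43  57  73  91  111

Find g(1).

First differences: 14  16  18  20
Second differences: 2  2  2
The second differences are constant at 2.
Work back: 14 − 2 = 12;  43 − 12 = 31

31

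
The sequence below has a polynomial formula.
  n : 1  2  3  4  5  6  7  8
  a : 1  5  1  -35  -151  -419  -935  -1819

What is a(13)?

D1: 4, -4, -36, -116, -268, -516, -884
D2: -8, -32, -80, -152, -248, -368
D3: -24, -48, -72, -96, -120
D4: -24, -24, -24, -24
The fourth differences are constant (-24).
-120 − 24 = -144;  -368 − 144 = -512;  -884 − 512 = -1396;  -1819 − 1396 = -3215
-144 − 24 = -168;  -512 − 168 = -680;  -1396 − 680 = -2076;  -3215 − 2076 = -5291
-168 − 24 = -192;  -680 − 192 = -872;  -2076 − 872 = -2948;  -5291 − 2948 = -8239
-192 − 24 = -216;  -872 − 216 = -1088;  -2948 − 1088 = -4036;  -8239 − 4036 = -12275
-216 − 24 = -240;  -1088 − 240 = -1328;  -4036 − 1328 = -5364;  -12275 − 5364 = -17639

-17639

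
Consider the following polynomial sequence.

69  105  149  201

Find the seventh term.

405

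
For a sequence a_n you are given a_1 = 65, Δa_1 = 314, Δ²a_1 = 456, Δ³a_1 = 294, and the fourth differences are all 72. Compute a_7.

15749

Build the table forward from the leading diagonal:
Δ⁴: 72, 72, 72, 72, 72, 72, 72
Δ³: 294, 366, 438, 510, 582, 654, 726
Δ²: 456, 750, 1116, 1554, 2064, 2646, 3300
Δ: 314, 770, 1520, 2636, 4190, 6254, 8900
a: 65, 379, 1149, 2669, 5305, 9495, 15749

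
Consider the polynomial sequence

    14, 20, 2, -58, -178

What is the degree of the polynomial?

6, -18, -60, -120
-24, -42, -60
-18, -18
The third differences are constant, so the polynomial has degree 3.

3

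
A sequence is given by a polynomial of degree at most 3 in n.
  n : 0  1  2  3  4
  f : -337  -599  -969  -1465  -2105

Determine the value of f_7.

-5069

-262, -370, -496, -640
-108, -126, -144
-18, -18
Third differences constant at -18.
-144 − 18 = -162;  -640 − 162 = -802;  -2105 − 802 = -2907
-162 − 18 = -180;  -802 − 180 = -982;  -2907 − 982 = -3889
-180 − 18 = -198;  -982 − 198 = -1180;  -3889 − 1180 = -5069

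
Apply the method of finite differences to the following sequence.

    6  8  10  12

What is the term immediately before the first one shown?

Δ: 2, 2, 2
The first differences are constant at 2.
Work back: 6 − 2 = 4

4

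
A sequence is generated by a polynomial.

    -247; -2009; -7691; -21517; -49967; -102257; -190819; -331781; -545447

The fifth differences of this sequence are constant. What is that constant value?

First differences: -1762, -5682, -13826, -28450, -52290, -88562, -140962, -213666
Second differences: -3920, -8144, -14624, -23840, -36272, -52400, -72704
Third differences: -4224, -6480, -9216, -12432, -16128, -20304
Fourth differences: -2256, -2736, -3216, -3696, -4176
Fifth differences: -480, -480, -480, -480

-480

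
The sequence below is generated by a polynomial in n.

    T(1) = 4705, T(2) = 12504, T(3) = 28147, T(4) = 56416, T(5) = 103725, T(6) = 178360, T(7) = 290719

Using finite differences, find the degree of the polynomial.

5

7799, 15643, 28269, 47309, 74635, 112359
7844, 12626, 19040, 27326, 37724
4782, 6414, 8286, 10398
1632, 1872, 2112
240, 240
The fifth differences are constant, so the polynomial has degree 5.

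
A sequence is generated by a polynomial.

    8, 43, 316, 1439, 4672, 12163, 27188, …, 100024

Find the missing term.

Using the first 7 terms:
D1: 35  273  1123  3233  7491  15025
D2: 238  850  2110  4258  7534
D3: 612  1260  2148  3276
D4: 648  888  1128
D5: 240  240
Constant fifth difference = 240.
Extend forward: 1128 + 240 = 1368;  3276 + 1368 = 4644;  7534 + 4644 = 12178;  15025 + 12178 = 27203;  27188 + 27203 = 54391

54391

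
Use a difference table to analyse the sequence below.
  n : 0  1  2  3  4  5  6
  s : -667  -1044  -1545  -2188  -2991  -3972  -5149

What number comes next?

Δ: -377 , -501 , -643 , -803 , -981 , -1177
Δ²: -124 , -142 , -160 , -178 , -196
Δ³: -18 , -18 , -18 , -18
Constant third difference = -18, so extend:
-196 − 18 = -214;  -1177 − 214 = -1391;  -5149 − 1391 = -6540

-6540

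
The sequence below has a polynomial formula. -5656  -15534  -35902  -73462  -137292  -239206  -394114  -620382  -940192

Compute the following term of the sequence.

-1379902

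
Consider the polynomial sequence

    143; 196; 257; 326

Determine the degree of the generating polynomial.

2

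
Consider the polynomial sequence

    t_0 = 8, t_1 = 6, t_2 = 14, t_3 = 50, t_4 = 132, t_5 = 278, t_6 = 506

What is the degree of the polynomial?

3

First differences: -2, 8, 36, 82, 146, 228
Second differences: 10, 28, 46, 64, 82
Third differences: 18, 18, 18, 18
The third differences are constant, so the polynomial has degree 3.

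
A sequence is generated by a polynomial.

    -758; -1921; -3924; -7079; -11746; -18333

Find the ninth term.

D1: -1163, -2003, -3155, -4667, -6587
D2: -840, -1152, -1512, -1920
D3: -312, -360, -408
D4: -48, -48
The fourth differences are constant (-48).
-408 − 48 = -456;  -1920 − 456 = -2376;  -6587 − 2376 = -8963;  -18333 − 8963 = -27296
-456 − 48 = -504;  -2376 − 504 = -2880;  -8963 − 2880 = -11843;  -27296 − 11843 = -39139
-504 − 48 = -552;  -2880 − 552 = -3432;  -11843 − 3432 = -15275;  -39139 − 15275 = -54414

-54414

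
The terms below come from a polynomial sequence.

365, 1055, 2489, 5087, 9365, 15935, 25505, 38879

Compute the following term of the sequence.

56957

690, 1434, 2598, 4278, 6570, 9570, 13374
744, 1164, 1680, 2292, 3000, 3804
420, 516, 612, 708, 804
96, 96, 96, 96
Fourth differences constant at 96.
804 + 96 = 900;  3804 + 900 = 4704;  13374 + 4704 = 18078;  38879 + 18078 = 56957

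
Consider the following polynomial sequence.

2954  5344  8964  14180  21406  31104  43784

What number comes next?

First differences: 2390, 3620, 5216, 7226, 9698, 12680
Second differences: 1230, 1596, 2010, 2472, 2982
Third differences: 366, 414, 462, 510
Fourth differences: 48, 48, 48
The fourth differences are constant (48).
510 + 48 = 558;  2982 + 558 = 3540;  12680 + 3540 = 16220;  43784 + 16220 = 60004

60004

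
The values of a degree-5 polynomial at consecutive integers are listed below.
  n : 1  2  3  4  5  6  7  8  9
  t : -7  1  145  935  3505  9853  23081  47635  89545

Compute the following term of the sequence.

156665

Δ: 8, 144, 790, 2570, 6348, 13228, 24554, 41910
Δ²: 136, 646, 1780, 3778, 6880, 11326, 17356
Δ³: 510, 1134, 1998, 3102, 4446, 6030
Δ⁴: 624, 864, 1104, 1344, 1584
Δ⁵: 240, 240, 240, 240
The fifth differences are constant (240).
1584 + 240 = 1824;  6030 + 1824 = 7854;  17356 + 7854 = 25210;  41910 + 25210 = 67120;  89545 + 67120 = 156665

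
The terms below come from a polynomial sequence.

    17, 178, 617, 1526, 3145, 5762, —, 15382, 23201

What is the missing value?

Using the first 6 terms:
D1: 161, 439, 909, 1619, 2617
D2: 278, 470, 710, 998
D3: 192, 240, 288
D4: 48, 48
Constant fourth difference = 48.
Extend forward: 288 + 48 = 336;  998 + 336 = 1334;  2617 + 1334 = 3951;  5762 + 3951 = 9713

9713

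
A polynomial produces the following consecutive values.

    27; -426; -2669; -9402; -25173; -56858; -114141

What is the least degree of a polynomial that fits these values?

5

First differences: -453, -2243, -6733, -15771, -31685, -57283
Second differences: -1790, -4490, -9038, -15914, -25598
Third differences: -2700, -4548, -6876, -9684
Fourth differences: -1848, -2328, -2808
Fifth differences: -480, -480
The fifth differences are constant, so the polynomial has degree 5.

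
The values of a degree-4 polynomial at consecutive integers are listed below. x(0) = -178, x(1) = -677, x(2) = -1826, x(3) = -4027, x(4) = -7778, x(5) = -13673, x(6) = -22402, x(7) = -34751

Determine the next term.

-51602

-499 , -1149 , -2201 , -3751 , -5895 , -8729 , -12349
-650 , -1052 , -1550 , -2144 , -2834 , -3620
-402 , -498 , -594 , -690 , -786
-96 , -96 , -96 , -96
Fourth differences constant at -96.
-786 − 96 = -882;  -3620 − 882 = -4502;  -12349 − 4502 = -16851;  -34751 − 16851 = -51602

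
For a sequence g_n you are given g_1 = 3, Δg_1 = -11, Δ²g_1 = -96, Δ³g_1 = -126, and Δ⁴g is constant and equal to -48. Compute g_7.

-4743

Build the table forward from the leading diagonal:
Fourth differences: -48, -48, -48, -48, -48, -48, -48
Third differences: -126, -174, -222, -270, -318, -366, -414
Second differences: -96, -222, -396, -618, -888, -1206, -1572
First differences: -11, -107, -329, -725, -1343, -2231, -3437
g: 3, -8, -115, -444, -1169, -2512, -4743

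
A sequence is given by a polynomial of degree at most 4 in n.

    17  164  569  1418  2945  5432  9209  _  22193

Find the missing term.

14654

Using the first 7 terms:
Δ: 147  405  849  1527  2487  3777
Δ²: 258  444  678  960  1290
Δ³: 186  234  282  330
Δ⁴: 48  48  48
Constant fourth difference = 48.
Extend forward: 330 + 48 = 378;  1290 + 378 = 1668;  3777 + 1668 = 5445;  9209 + 5445 = 14654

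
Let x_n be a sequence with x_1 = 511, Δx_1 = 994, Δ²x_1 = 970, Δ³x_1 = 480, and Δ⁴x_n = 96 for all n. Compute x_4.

6883

Build the table forward from the leading diagonal:
Δ⁴: 96, 96, 96, 96
Δ³: 480, 576, 672, 768
Δ²: 970, 1450, 2026, 2698
Δ: 994, 1964, 3414, 5440
x: 511, 1505, 3469, 6883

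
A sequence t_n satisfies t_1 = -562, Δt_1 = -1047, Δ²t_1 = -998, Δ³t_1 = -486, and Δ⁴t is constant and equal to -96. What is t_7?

-32974

Build the table forward from the leading diagonal:
D4: -96, -96, -96, -96, -96, -96, -96
D3: -486, -582, -678, -774, -870, -966, -1062
D2: -998, -1484, -2066, -2744, -3518, -4388, -5354
D1: -1047, -2045, -3529, -5595, -8339, -11857, -16245
t: -562, -1609, -3654, -7183, -12778, -21117, -32974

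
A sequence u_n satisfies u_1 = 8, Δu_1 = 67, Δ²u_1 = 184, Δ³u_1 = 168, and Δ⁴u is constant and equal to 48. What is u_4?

929

Build the table forward from the leading diagonal:
Δ⁴: 48, 48, 48, 48
Δ³: 168, 216, 264, 312
Δ²: 184, 352, 568, 832
Δ: 67, 251, 603, 1171
u: 8, 75, 326, 929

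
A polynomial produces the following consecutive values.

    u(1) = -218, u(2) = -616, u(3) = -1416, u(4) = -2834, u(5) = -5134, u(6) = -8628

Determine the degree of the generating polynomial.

D1: -398, -800, -1418, -2300, -3494
D2: -402, -618, -882, -1194
D3: -216, -264, -312
D4: -48, -48
The fourth differences are constant, so the polynomial has degree 4.

4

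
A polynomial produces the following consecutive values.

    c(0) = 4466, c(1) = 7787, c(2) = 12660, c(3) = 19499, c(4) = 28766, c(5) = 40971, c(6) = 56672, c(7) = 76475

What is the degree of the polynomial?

Δ: 3321, 4873, 6839, 9267, 12205, 15701, 19803
Δ²: 1552, 1966, 2428, 2938, 3496, 4102
Δ³: 414, 462, 510, 558, 606
Δ⁴: 48, 48, 48, 48
The fourth differences are constant, so the polynomial has degree 4.

4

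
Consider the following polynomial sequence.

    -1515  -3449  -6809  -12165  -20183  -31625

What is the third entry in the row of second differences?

-2662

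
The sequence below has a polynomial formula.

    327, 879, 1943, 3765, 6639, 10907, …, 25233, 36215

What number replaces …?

16959

Using the first 6 terms:
552  1064  1822  2874  4268
512  758  1052  1394
246  294  342
48  48
Constant fourth difference = 48.
Extend forward: 342 + 48 = 390;  1394 + 390 = 1784;  4268 + 1784 = 6052;  10907 + 6052 = 16959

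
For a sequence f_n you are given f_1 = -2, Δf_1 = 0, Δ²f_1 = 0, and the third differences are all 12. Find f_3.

-2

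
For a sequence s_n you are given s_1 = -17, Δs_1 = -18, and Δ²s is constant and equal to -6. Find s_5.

Build the table forward from the leading diagonal:
D2: -6  -6  -6  -6  -6
D1: -18  -24  -30  -36  -42
s: -17  -35  -59  -89  -125

-125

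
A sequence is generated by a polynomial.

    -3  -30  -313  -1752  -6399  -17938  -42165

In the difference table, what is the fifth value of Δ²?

D1: -27, -283, -1439, -4647, -11539, -24227
D2: -256, -1156, -3208, -6892, -12688
D3: -900, -2052, -3684, -5796
D4: -1152, -1632, -2112
D5: -480, -480

-12688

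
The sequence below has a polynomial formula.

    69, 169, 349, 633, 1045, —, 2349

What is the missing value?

1609

Using the first 5 terms:
Δ: 100  180  284  412
Δ²: 80  104  128
Δ³: 24  24
Constant third difference = 24.
Extend forward: 128 + 24 = 152;  412 + 152 = 564;  1045 + 564 = 1609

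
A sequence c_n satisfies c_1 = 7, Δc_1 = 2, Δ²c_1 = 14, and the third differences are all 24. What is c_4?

79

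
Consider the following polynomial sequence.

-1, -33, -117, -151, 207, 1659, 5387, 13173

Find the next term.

27519

First differences: -32, -84, -34, 358, 1452, 3728, 7786
Second differences: -52, 50, 392, 1094, 2276, 4058
Third differences: 102, 342, 702, 1182, 1782
Fourth differences: 240, 360, 480, 600
Fifth differences: 120, 120, 120
The fifth differences are constant (120).
600 + 120 = 720;  1782 + 720 = 2502;  4058 + 2502 = 6560;  7786 + 6560 = 14346;  13173 + 14346 = 27519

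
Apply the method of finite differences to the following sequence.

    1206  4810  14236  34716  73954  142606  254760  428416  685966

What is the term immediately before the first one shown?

First differences: 3604, 9426, 20480, 39238, 68652, 112154, 173656, 257550
Second differences: 5822, 11054, 18758, 29414, 43502, 61502, 83894
Third differences: 5232, 7704, 10656, 14088, 18000, 22392
Fourth differences: 2472, 2952, 3432, 3912, 4392
Fifth differences: 480, 480, 480, 480
The fifth differences are constant at 480.
Work back: 2472 − 480 = 1992;  5232 − 1992 = 3240;  5822 − 3240 = 2582;  3604 − 2582 = 1022;  1206 − 1022 = 184

184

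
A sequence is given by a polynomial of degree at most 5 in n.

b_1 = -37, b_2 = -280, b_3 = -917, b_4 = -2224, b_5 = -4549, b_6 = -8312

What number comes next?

-243  -637  -1307  -2325  -3763
-394  -670  -1018  -1438
-276  -348  -420
-72  -72
Fourth differences constant at -72.
-420 − 72 = -492;  -1438 − 492 = -1930;  -3763 − 1930 = -5693;  -8312 − 5693 = -14005

-14005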